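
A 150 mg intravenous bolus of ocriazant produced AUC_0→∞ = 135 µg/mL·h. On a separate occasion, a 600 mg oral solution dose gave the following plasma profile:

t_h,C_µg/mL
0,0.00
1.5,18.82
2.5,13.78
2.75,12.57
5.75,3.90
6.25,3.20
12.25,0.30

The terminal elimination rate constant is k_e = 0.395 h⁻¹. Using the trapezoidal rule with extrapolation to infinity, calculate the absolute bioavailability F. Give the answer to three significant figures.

Trapezoidal AUC_0→12.25 (oral solution):
  [0→1.5]: (0.00+18.82)/2 × 1.5 = 14.115
  [1.5→2.5]: (18.82+13.78)/2 × 1 = 16.3
  [2.5→2.75]: (13.78+12.57)/2 × 0.25 = 3.29375
  [2.75→5.75]: (12.57+3.90)/2 × 3 = 24.705
  [5.75→6.25]: (3.90+3.20)/2 × 0.5 = 1.775
  [6.25→12.25]: (3.20+0.30)/2 × 6 = 10.5
  Sum = 70.68875 µg/mL·h
Tail: C_last/k_e = 0.30/0.395 = 0.759
AUC_0→∞ (oral solution) = 70.68875 + 0.759 = 71.44775 µg/mL·h
F = (AUC_ev/D_ev)/(AUC_iv/D_iv) = (71.44775/600)/(135/150) = 0.11908/0.9 = 0.1323

F = 0.132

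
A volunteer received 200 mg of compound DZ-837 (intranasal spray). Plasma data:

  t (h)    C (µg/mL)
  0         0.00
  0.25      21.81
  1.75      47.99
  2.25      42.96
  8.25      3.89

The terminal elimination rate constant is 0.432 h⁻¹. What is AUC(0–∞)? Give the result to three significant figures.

AUC = 227 µg/mL·h

Trapezoidal AUC_0→8.25:
  [0→0.25]: (0.00+21.81)/2 × 0.25 = 2.72625
  [0.25→1.75]: (21.81+47.99)/2 × 1.5 = 52.35
  [1.75→2.25]: (47.99+42.96)/2 × 0.5 = 22.7375
  [2.25→8.25]: (42.96+3.89)/2 × 6 = 140.55
  Sum = 218.36375 µg/mL·h
Extrapolated tail: C_last / k_e = 3.89 / 0.432 = 9.005
AUC_0→∞ = 218.36375 + 9.005 = 227.36875 µg/mL·h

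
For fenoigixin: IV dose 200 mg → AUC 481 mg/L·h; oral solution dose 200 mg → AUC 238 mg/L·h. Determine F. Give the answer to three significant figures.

F = (AUC_ev / D_ev) / (AUC_iv / D_iv)
  = (238/200) / (481/200)
  = 1.19 / 2.405 = 0.4948

F = 0.495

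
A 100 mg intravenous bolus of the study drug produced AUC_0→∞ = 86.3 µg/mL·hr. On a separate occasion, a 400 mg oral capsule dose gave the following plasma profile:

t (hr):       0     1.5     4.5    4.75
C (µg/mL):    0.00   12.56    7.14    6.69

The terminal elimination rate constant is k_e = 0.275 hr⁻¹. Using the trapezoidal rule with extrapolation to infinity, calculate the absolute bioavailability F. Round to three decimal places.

Trapezoidal AUC_0→4.75 (oral capsule):
  [0→1.5]: (0.00+12.56)/2 × 1.5 = 9.42
  [1.5→4.5]: (12.56+7.14)/2 × 3 = 29.55
  [4.5→4.75]: (7.14+6.69)/2 × 0.25 = 1.72875
  Sum = 40.69875 µg/mL·hr
Tail: C_last/k_e = 6.69/0.275 = 24.327
AUC_0→∞ (oral capsule) = 40.69875 + 24.327 = 65.02575 µg/mL·hr
F = (AUC_ev/D_ev)/(AUC_iv/D_iv) = (65.02575/400)/(86.3/100) = 0.162564/0.863 = 0.1884

F = 0.188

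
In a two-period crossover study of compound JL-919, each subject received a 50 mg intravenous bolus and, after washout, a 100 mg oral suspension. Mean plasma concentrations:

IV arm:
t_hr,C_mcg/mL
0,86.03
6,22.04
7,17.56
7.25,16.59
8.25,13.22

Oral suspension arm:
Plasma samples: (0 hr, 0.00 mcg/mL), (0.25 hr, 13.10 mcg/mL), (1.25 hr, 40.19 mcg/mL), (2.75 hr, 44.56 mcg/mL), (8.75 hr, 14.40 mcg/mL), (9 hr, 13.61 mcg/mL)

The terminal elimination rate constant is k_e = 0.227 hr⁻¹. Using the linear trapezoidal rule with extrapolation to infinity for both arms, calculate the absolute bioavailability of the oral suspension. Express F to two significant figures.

F = 0.39

Trapezoidal AUC_0→8.25 (IV):
  [0→6]: (86.03+22.04)/2 × 6 = 324.21
  [6→7]: (22.04+17.56)/2 × 1 = 19.8
  [7→7.25]: (17.56+16.59)/2 × 0.25 = 4.26875
  [7.25→8.25]: (16.59+13.22)/2 × 1 = 14.905
  Sum = 363.18375 mcg/mL·hr
IV tail: 13.22/0.227 = 58.238; AUC_iv,0→∞ = 363.18375 + 58.238 = 421.42175 mcg/mL·hr
Trapezoidal AUC_0→9 (oral suspension):
  [0→0.25]: (0.00+13.10)/2 × 0.25 = 1.6375
  [0.25→1.25]: (13.10+40.19)/2 × 1 = 26.645
  [1.25→2.75]: (40.19+44.56)/2 × 1.5 = 63.5625
  [2.75→8.75]: (44.56+14.40)/2 × 6 = 176.88
  [8.75→9]: (14.40+13.61)/2 × 0.25 = 3.50125
  Sum = 272.22625 mcg/mL·hr
oral suspension tail: 13.61/0.227 = 59.956; AUC_ev,0→∞ = 272.22625 + 59.956 = 332.18225 mcg/mL·hr
F = (AUC_ev/D_ev)/(AUC_iv/D_iv) = (332.18225/100)/(421.42175/50) = 3.3218225/8.428435 = 0.3941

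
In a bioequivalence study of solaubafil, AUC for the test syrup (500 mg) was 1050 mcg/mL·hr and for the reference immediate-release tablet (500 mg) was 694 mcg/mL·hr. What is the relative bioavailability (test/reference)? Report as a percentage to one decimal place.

F_rel = 151.3%

F_rel = (AUC_test/D_test) / (AUC_ref/D_ref)
      = (1050/500) / (694/500)
      = 2.1 / 1.388 = 1.5130 = 151.30%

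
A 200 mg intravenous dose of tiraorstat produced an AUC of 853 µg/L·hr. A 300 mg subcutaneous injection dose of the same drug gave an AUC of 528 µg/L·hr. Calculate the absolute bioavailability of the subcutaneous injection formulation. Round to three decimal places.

F = (AUC_ev / D_ev) / (AUC_iv / D_iv)
  = (528/300) / (853/200)
  = 1.76 / 4.265 = 0.4127

F = 0.413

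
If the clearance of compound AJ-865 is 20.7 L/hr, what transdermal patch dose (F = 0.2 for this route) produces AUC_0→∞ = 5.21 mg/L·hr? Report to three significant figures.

Dose = 539 mg

Dose = CL × AUC_0→∞ / F
     = 20.7 × 5.21 / 0.2 = 539.235 mg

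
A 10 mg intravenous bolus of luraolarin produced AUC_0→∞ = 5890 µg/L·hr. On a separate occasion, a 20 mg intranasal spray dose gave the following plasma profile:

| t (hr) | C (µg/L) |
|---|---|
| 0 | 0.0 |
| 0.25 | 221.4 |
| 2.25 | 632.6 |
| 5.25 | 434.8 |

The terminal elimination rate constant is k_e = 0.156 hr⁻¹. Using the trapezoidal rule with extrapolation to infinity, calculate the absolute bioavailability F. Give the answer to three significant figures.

Trapezoidal AUC_0→5.25 (intranasal spray):
  [0→0.25]: (0.0+221.4)/2 × 0.25 = 27.675
  [0.25→2.25]: (221.4+632.6)/2 × 2 = 854.0
  [2.25→5.25]: (632.6+434.8)/2 × 3 = 1601.1
  Sum = 2482.775 µg/L·hr
Tail: C_last/k_e = 434.8/0.156 = 2787.179
AUC_0→∞ (intranasal spray) = 2482.775 + 2787.179 = 5269.954 µg/L·hr
F = (AUC_ev/D_ev)/(AUC_iv/D_iv) = (5269.954/20)/(5890/10) = 263.4977/589 = 0.4474

F = 0.447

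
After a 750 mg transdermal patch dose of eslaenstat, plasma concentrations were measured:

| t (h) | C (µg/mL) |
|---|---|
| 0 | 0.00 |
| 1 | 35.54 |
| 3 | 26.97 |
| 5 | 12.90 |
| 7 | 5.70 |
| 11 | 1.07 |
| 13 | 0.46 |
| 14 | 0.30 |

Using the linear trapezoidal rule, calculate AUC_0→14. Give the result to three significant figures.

Trapezoidal AUC_0→14:
  [0→1]: (0.00+35.54)/2 × 1 = 17.77
  [1→3]: (35.54+26.97)/2 × 2 = 62.51
  [3→5]: (26.97+12.90)/2 × 2 = 39.87
  [5→7]: (12.90+5.70)/2 × 2 = 18.6
  [7→11]: (5.70+1.07)/2 × 4 = 13.54
  [11→13]: (1.07+0.46)/2 × 2 = 1.53
  [13→14]: (0.46+0.30)/2 × 1 = 0.38
  Sum = 154.2 µg/mL·h

AUC = 154 µg/mL·h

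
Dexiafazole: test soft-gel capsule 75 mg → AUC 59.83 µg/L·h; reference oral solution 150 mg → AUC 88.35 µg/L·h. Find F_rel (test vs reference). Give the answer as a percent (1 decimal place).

F_rel = 135.4%

F_rel = (AUC_test/D_test) / (AUC_ref/D_ref)
      = (59.83/75) / (88.35/150)
      = 0.797733 / 0.589 = 1.3544 = 135.44%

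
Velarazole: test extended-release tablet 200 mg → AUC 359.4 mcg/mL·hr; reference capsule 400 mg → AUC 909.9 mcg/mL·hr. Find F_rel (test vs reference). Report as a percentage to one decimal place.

F_rel = 79.0%

F_rel = (AUC_test/D_test) / (AUC_ref/D_ref)
      = (359.4/200) / (909.9/400)
      = 1.797 / 2.27475 = 0.7900 = 79.00%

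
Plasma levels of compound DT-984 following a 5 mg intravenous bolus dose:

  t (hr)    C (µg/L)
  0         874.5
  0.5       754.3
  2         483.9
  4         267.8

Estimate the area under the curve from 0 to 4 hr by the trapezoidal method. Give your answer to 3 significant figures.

Trapezoidal AUC_0→4:
  [0→0.5]: (874.5+754.3)/2 × 0.5 = 407.2
  [0.5→2]: (754.3+483.9)/2 × 1.5 = 928.65
  [2→4]: (483.9+267.8)/2 × 2 = 751.7
  Sum = 2087.55 µg/L·hr

AUC = 2090 µg/L·hr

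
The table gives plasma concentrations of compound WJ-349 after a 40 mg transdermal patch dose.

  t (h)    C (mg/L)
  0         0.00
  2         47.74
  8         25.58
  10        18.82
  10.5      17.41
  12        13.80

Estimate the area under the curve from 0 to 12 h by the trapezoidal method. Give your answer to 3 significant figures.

Trapezoidal AUC_0→12:
  [0→2]: (0.00+47.74)/2 × 2 = 47.74
  [2→8]: (47.74+25.58)/2 × 6 = 219.96
  [8→10]: (25.58+18.82)/2 × 2 = 44.4
  [10→10.5]: (18.82+17.41)/2 × 0.5 = 9.0575
  [10.5→12]: (17.41+13.80)/2 × 1.5 = 23.4075
  Sum = 344.565 mg/L·h

AUC = 345 mg/L·h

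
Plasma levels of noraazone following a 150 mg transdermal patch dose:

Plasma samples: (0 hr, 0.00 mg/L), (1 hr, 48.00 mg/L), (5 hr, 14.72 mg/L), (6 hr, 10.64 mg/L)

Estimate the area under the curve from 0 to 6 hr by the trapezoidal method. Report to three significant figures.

Trapezoidal AUC_0→6:
  [0→1]: (0.00+48.00)/2 × 1 = 24.0
  [1→5]: (48.00+14.72)/2 × 4 = 125.44
  [5→6]: (14.72+10.64)/2 × 1 = 12.68
  Sum = 162.12 mg/L·hr

AUC = 162 mg/L·hr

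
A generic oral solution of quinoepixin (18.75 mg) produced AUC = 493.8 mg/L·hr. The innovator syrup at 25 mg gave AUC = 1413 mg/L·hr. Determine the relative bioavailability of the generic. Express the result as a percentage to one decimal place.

F_rel = 46.6%

F_rel = (AUC_test/D_test) / (AUC_ref/D_ref)
      = (493.8/18.75) / (1413/25)
      = 26.336 / 56.52 = 0.4660 = 46.60%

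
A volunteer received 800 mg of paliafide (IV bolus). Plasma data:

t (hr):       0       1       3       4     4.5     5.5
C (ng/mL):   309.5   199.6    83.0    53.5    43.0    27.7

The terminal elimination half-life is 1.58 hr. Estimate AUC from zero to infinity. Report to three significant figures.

AUC = 728 ng/mL·hr

Trapezoidal AUC_0→5.5:
  [0→1]: (309.5+199.6)/2 × 1 = 254.55
  [1→3]: (199.6+83.0)/2 × 2 = 282.6
  [3→4]: (83.0+53.5)/2 × 1 = 68.25
  [4→4.5]: (53.5+43.0)/2 × 0.5 = 24.125
  [4.5→5.5]: (43.0+27.7)/2 × 1 = 35.35
  Sum = 664.875 ng/mL·hr
k_e = ln2 / t½ = 0.693147 / 1.58 = 0.4387 hr^-1
Extrapolated tail: C_last / k_e = 27.7 / 0.4387 = 63.141
AUC_0→∞ = 664.875 + 63.141 = 728.016 ng/mL·hr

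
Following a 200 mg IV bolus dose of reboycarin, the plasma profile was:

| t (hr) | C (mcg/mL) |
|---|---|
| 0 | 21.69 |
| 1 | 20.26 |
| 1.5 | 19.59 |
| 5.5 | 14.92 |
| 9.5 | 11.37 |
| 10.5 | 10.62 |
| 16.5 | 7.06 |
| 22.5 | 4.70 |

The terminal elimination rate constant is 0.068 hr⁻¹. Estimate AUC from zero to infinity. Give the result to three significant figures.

AUC = 321 mcg/mL·hr

Trapezoidal AUC_0→22.5:
  [0→1]: (21.69+20.26)/2 × 1 = 20.975
  [1→1.5]: (20.26+19.59)/2 × 0.5 = 9.9625
  [1.5→5.5]: (19.59+14.92)/2 × 4 = 69.02
  [5.5→9.5]: (14.92+11.37)/2 × 4 = 52.58
  [9.5→10.5]: (11.37+10.62)/2 × 1 = 10.995
  [10.5→16.5]: (10.62+7.06)/2 × 6 = 53.04
  [16.5→22.5]: (7.06+4.70)/2 × 6 = 35.28
  Sum = 251.8525 mcg/mL·hr
Extrapolated tail: C_last / k_e = 4.70 / 0.068 = 69.118
AUC_0→∞ = 251.8525 + 69.118 = 320.9705 mcg/mL·hr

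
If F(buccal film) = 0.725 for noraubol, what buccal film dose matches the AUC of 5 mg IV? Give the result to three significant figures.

For equal systemic exposure: F × D_ev = D_iv
D_ev = D_iv / F = 5 / 0.725 = 6.89655 mg

D_buccal = 6.90 mg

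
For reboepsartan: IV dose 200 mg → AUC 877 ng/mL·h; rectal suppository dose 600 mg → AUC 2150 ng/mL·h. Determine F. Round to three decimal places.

F = 0.817

F = (AUC_ev / D_ev) / (AUC_iv / D_iv)
  = (2150/600) / (877/200)
  = 3.58333 / 4.385 = 0.8172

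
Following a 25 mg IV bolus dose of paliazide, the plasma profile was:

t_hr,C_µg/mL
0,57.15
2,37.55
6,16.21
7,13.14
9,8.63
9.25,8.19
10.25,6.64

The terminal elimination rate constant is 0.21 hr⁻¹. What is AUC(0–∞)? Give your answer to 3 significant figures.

Trapezoidal AUC_0→10.25:
  [0→2]: (57.15+37.55)/2 × 2 = 94.7
  [2→6]: (37.55+16.21)/2 × 4 = 107.52
  [6→7]: (16.21+13.14)/2 × 1 = 14.675
  [7→9]: (13.14+8.63)/2 × 2 = 21.77
  [9→9.25]: (8.63+8.19)/2 × 0.25 = 2.1025
  [9.25→10.25]: (8.19+6.64)/2 × 1 = 7.415
  Sum = 248.1825 µg/mL·hr
Extrapolated tail: C_last / k_e = 6.64 / 0.21 = 31.619
AUC_0→∞ = 248.1825 + 31.619 = 279.8015 µg/mL·hr

AUC = 280 µg/mL·hr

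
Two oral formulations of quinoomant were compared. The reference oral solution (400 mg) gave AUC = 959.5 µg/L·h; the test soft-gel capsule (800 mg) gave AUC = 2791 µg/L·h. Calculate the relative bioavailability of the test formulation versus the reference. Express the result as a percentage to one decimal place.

F_rel = 145.4%

F_rel = (AUC_test/D_test) / (AUC_ref/D_ref)
      = (2791/800) / (959.5/400)
      = 3.48875 / 2.39875 = 1.4544 = 145.44%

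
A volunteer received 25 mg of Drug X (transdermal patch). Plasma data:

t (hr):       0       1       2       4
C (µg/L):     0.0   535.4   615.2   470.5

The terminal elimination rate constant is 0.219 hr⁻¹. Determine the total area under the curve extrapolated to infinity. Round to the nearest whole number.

Trapezoidal AUC_0→4:
  [0→1]: (0.0+535.4)/2 × 1 = 267.7
  [1→2]: (535.4+615.2)/2 × 1 = 575.3
  [2→4]: (615.2+470.5)/2 × 2 = 1085.7
  Sum = 1928.7 µg/L·hr
Extrapolated tail: C_last / k_e = 470.5 / 0.219 = 2148.402
AUC_0→∞ = 1928.7 + 2148.402 = 4077.102 µg/L·hr

AUC = 4077 µg/L·hr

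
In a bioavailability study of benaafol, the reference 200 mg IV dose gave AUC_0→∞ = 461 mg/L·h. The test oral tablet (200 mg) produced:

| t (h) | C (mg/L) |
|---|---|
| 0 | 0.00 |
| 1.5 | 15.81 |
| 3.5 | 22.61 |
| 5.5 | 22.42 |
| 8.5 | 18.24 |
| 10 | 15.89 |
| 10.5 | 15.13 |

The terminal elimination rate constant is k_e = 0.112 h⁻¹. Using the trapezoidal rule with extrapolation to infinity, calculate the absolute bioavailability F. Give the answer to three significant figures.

F = 0.704

Trapezoidal AUC_0→10.5 (oral tablet):
  [0→1.5]: (0.00+15.81)/2 × 1.5 = 11.8575
  [1.5→3.5]: (15.81+22.61)/2 × 2 = 38.42
  [3.5→5.5]: (22.61+22.42)/2 × 2 = 45.03
  [5.5→8.5]: (22.42+18.24)/2 × 3 = 60.99
  [8.5→10]: (18.24+15.89)/2 × 1.5 = 25.5975
  [10→10.5]: (15.89+15.13)/2 × 0.5 = 7.755
  Sum = 189.65 mg/L·h
Tail: C_last/k_e = 15.13/0.112 = 135.089
AUC_0→∞ (oral tablet) = 189.65 + 135.089 = 324.739 mg/L·h
F = (AUC_ev/D_ev)/(AUC_iv/D_iv) = (324.739/200)/(461/200) = 1.623695/2.305 = 0.7044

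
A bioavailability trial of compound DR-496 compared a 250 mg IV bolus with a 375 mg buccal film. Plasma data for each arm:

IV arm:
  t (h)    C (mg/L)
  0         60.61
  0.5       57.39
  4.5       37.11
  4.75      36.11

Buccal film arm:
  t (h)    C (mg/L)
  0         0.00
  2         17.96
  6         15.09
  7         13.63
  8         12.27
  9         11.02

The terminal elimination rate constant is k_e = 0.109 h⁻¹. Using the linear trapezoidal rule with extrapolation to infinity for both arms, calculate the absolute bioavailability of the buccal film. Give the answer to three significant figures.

Trapezoidal AUC_0→4.75 (IV):
  [0→0.5]: (60.61+57.39)/2 × 0.5 = 29.5
  [0.5→4.5]: (57.39+37.11)/2 × 4 = 189.0
  [4.5→4.75]: (37.11+36.11)/2 × 0.25 = 9.1525
  Sum = 227.6525 mg/L·h
IV tail: 36.11/0.109 = 331.284; AUC_iv,0→∞ = 227.6525 + 331.284 = 558.9365 mg/L·h
Trapezoidal AUC_0→9 (buccal film):
  [0→2]: (0.00+17.96)/2 × 2 = 17.96
  [2→6]: (17.96+15.09)/2 × 4 = 66.1
  [6→7]: (15.09+13.63)/2 × 1 = 14.36
  [7→8]: (13.63+12.27)/2 × 1 = 12.95
  [8→9]: (12.27+11.02)/2 × 1 = 11.645
  Sum = 123.015 mg/L·h
buccal film tail: 11.02/0.109 = 101.101; AUC_ev,0→∞ = 123.015 + 101.101 = 224.116 mg/L·h
F = (AUC_ev/D_ev)/(AUC_iv/D_iv) = (224.116/375)/(558.9365/250) = 0.597643/2.235746 = 0.2673

F = 0.267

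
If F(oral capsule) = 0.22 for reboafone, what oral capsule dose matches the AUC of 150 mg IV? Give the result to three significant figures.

D_oral = 682 mg

For equal systemic exposure: F × D_ev = D_iv
D_ev = D_iv / F = 150 / 0.22 = 681.818 mg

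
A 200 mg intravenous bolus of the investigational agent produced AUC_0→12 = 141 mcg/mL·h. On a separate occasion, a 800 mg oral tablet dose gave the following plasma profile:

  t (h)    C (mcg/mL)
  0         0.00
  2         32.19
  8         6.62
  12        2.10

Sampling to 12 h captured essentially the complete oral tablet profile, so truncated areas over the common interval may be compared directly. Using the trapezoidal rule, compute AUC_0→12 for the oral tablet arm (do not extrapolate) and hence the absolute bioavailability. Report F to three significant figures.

F = 0.294

Trapezoidal AUC_0→12 (oral tablet):
  [0→2]: (0.00+32.19)/2 × 2 = 32.19
  [2→8]: (32.19+6.62)/2 × 6 = 116.43
  [8→12]: (6.62+2.10)/2 × 4 = 17.44
  Sum = 166.06 mcg/mL·h
F = (AUC_ev/D_ev)/(AUC_iv/D_iv) = (166.06/800)/(141/200) = 0.207575/0.705 = 0.2944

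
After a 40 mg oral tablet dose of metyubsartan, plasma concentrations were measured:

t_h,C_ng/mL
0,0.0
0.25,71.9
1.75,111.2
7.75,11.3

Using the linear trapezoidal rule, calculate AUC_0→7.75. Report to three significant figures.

Trapezoidal AUC_0→7.75:
  [0→0.25]: (0.0+71.9)/2 × 0.25 = 8.9875
  [0.25→1.75]: (71.9+111.2)/2 × 1.5 = 137.325
  [1.75→7.75]: (111.2+11.3)/2 × 6 = 367.5
  Sum = 513.8125 ng/mL·h

AUC = 514 ng/mL·h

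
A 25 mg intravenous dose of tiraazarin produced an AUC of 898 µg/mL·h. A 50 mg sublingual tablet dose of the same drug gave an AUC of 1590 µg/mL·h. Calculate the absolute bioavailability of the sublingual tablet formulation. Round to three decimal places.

F = (AUC_ev / D_ev) / (AUC_iv / D_iv)
  = (1590/50) / (898/25)
  = 31.8 / 35.92 = 0.8853

F = 0.885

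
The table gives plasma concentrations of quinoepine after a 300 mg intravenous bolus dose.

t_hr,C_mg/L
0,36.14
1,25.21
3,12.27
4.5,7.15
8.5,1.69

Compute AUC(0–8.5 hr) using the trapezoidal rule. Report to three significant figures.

Trapezoidal AUC_0→8.5:
  [0→1]: (36.14+25.21)/2 × 1 = 30.675
  [1→3]: (25.21+12.27)/2 × 2 = 37.48
  [3→4.5]: (12.27+7.15)/2 × 1.5 = 14.565
  [4.5→8.5]: (7.15+1.69)/2 × 4 = 17.68
  Sum = 100.4 mg/L·hr

AUC = 100 mg/L·hr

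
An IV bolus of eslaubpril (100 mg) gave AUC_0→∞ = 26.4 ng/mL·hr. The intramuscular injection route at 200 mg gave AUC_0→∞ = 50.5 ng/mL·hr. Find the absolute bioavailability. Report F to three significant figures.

F = (AUC_ev / D_ev) / (AUC_iv / D_iv)
  = (50.5/200) / (26.4/100)
  = 0.2525 / 0.264 = 0.9564

F = 0.956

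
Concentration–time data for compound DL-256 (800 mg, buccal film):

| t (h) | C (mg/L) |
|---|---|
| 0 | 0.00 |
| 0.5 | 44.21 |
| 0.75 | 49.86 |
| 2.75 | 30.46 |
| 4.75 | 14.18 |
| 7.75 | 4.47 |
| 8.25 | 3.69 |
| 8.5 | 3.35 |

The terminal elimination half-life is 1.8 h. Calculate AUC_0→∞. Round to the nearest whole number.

AUC = 187 mg/L·h

Trapezoidal AUC_0→8.5:
  [0→0.5]: (0.00+44.21)/2 × 0.5 = 11.0525
  [0.5→0.75]: (44.21+49.86)/2 × 0.25 = 11.75875
  [0.75→2.75]: (49.86+30.46)/2 × 2 = 80.32
  [2.75→4.75]: (30.46+14.18)/2 × 2 = 44.64
  [4.75→7.75]: (14.18+4.47)/2 × 3 = 27.975
  [7.75→8.25]: (4.47+3.69)/2 × 0.5 = 2.04
  [8.25→8.5]: (3.69+3.35)/2 × 0.25 = 0.88
  Sum = 178.66625 mg/L·h
k_e = ln2 / t½ = 0.693147 / 1.8 = 0.3851 h^-1
Extrapolated tail: C_last / k_e = 3.35 / 0.3851 = 8.699
AUC_0→∞ = 178.66625 + 8.699 = 187.36525 mg/L·h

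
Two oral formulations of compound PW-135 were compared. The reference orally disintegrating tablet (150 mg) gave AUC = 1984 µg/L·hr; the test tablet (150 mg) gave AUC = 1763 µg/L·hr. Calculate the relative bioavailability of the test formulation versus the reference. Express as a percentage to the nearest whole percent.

F_rel = 89%

F_rel = (AUC_test/D_test) / (AUC_ref/D_ref)
      = (1763/150) / (1984/150)
      = 11.7533 / 13.2267 = 0.8886 = 88.86%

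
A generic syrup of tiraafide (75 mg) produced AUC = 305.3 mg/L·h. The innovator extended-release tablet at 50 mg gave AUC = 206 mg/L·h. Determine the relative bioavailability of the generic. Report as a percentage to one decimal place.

F_rel = 98.8%

F_rel = (AUC_test/D_test) / (AUC_ref/D_ref)
      = (305.3/75) / (206/50)
      = 4.07067 / 4.12 = 0.9880 = 98.80%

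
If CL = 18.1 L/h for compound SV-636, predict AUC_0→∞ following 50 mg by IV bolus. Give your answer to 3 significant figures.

AUC_0→∞ = Dose_iv / CL
        = 50 / 18.1 = 2.76243 mg/L·h

AUC = 2.76 mg/L·h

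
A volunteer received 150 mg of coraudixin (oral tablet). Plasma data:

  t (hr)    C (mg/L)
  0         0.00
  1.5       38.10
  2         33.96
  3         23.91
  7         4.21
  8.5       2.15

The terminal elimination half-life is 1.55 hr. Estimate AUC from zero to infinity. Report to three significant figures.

AUC = 141 mg/L·hr

Trapezoidal AUC_0→8.5:
  [0→1.5]: (0.00+38.10)/2 × 1.5 = 28.575
  [1.5→2]: (38.10+33.96)/2 × 0.5 = 18.015
  [2→3]: (33.96+23.91)/2 × 1 = 28.935
  [3→7]: (23.91+4.21)/2 × 4 = 56.24
  [7→8.5]: (4.21+2.15)/2 × 1.5 = 4.77
  Sum = 136.535 mg/L·hr
k_e = ln2 / t½ = 0.693147 / 1.55 = 0.4472 hr^-1
Extrapolated tail: C_last / k_e = 2.15 / 0.4472 = 4.808
AUC_0→∞ = 136.535 + 4.808 = 141.343 mg/L·hr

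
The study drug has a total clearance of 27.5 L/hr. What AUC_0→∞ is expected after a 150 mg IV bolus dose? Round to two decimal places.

AUC_0→∞ = Dose_iv / CL
        = 150 / 27.5 = 5.45455 mg/L·hr

AUC = 5.45 mg/L·hr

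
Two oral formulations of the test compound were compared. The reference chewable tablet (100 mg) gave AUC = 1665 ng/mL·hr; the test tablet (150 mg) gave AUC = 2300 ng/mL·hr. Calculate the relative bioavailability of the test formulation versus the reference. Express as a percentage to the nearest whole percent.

F_rel = 92%

F_rel = (AUC_test/D_test) / (AUC_ref/D_ref)
      = (2300/150) / (1665/100)
      = 15.3333 / 16.65 = 0.9209 = 92.09%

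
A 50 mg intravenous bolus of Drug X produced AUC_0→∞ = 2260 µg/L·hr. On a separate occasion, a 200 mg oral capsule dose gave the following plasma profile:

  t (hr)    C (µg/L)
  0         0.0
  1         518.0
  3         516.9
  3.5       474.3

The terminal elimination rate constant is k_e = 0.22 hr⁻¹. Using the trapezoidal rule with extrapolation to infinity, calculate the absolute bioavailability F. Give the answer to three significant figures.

Trapezoidal AUC_0→3.5 (oral capsule):
  [0→1]: (0.0+518.0)/2 × 1 = 259.0
  [1→3]: (518.0+516.9)/2 × 2 = 1034.9
  [3→3.5]: (516.9+474.3)/2 × 0.5 = 247.8
  Sum = 1541.7 µg/L·hr
Tail: C_last/k_e = 474.3/0.22 = 2155.909
AUC_0→∞ (oral capsule) = 1541.7 + 2155.909 = 3697.609 µg/L·hr
F = (AUC_ev/D_ev)/(AUC_iv/D_iv) = (3697.609/200)/(2260/50) = 18.488045/45.2 = 0.4090

F = 0.409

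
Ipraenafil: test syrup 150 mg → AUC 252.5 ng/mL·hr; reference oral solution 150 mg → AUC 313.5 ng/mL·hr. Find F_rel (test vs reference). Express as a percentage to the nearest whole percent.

F_rel = (AUC_test/D_test) / (AUC_ref/D_ref)
      = (252.5/150) / (313.5/150)
      = 1.68333 / 2.09 = 0.8054 = 80.54%

F_rel = 81%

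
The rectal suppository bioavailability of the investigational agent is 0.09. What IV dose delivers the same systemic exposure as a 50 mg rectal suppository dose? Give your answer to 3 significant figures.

D_iv = 4.50 mg

Systemic exposure from an extravascular dose = F × D_ev, so the equivalent IV dose is F × D_ev.
D_iv = F × D_ev = 0.09 × 50 = 4.5 mg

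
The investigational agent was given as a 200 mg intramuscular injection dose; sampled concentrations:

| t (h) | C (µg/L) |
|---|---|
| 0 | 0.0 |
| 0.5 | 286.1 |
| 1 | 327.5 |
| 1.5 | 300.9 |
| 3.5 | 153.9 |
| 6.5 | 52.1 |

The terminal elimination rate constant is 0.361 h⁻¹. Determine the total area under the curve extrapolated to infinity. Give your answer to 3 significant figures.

AUC = 1290 µg/L·h

Trapezoidal AUC_0→6.5:
  [0→0.5]: (0.0+286.1)/2 × 0.5 = 71.525
  [0.5→1]: (286.1+327.5)/2 × 0.5 = 153.4
  [1→1.5]: (327.5+300.9)/2 × 0.5 = 157.1
  [1.5→3.5]: (300.9+153.9)/2 × 2 = 454.8
  [3.5→6.5]: (153.9+52.1)/2 × 3 = 309.0
  Sum = 1145.825 µg/L·h
Extrapolated tail: C_last / k_e = 52.1 / 0.361 = 144.321
AUC_0→∞ = 1145.825 + 144.321 = 1290.146 µg/L·h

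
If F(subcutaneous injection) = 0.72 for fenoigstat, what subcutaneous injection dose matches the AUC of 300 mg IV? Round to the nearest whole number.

For equal systemic exposure: F × D_ev = D_iv
D_ev = D_iv / F = 300 / 0.72 = 416.667 mg

D_subcutaneous = 417 mg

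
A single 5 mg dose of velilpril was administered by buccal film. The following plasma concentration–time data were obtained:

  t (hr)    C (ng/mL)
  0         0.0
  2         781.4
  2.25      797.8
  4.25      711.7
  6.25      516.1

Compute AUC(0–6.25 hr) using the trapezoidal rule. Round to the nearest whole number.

AUC = 3716 ng/mL·hr

Trapezoidal AUC_0→6.25:
  [0→2]: (0.0+781.4)/2 × 2 = 781.4
  [2→2.25]: (781.4+797.8)/2 × 0.25 = 197.4
  [2.25→4.25]: (797.8+711.7)/2 × 2 = 1509.5
  [4.25→6.25]: (711.7+516.1)/2 × 2 = 1227.8
  Sum = 3716.1 ng/mL·hr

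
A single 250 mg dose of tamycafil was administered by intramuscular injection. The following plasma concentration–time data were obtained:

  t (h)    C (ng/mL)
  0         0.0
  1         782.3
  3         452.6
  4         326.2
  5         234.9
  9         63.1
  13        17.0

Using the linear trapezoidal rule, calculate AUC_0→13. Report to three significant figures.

AUC = 3050 ng/mL·h

Trapezoidal AUC_0→13:
  [0→1]: (0.0+782.3)/2 × 1 = 391.15
  [1→3]: (782.3+452.6)/2 × 2 = 1234.9
  [3→4]: (452.6+326.2)/2 × 1 = 389.4
  [4→5]: (326.2+234.9)/2 × 1 = 280.55
  [5→9]: (234.9+63.1)/2 × 4 = 596.0
  [9→13]: (63.1+17.0)/2 × 4 = 160.2
  Sum = 3052.2 ng/mL·h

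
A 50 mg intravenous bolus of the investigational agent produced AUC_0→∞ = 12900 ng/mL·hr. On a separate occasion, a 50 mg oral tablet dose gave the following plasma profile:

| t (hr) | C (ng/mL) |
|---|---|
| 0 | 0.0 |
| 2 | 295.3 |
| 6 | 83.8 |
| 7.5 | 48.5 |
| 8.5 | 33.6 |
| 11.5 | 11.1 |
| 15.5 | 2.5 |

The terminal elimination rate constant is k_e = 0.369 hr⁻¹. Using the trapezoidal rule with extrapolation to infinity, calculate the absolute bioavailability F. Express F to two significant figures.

Trapezoidal AUC_0→15.5 (oral tablet):
  [0→2]: (0.0+295.3)/2 × 2 = 295.3
  [2→6]: (295.3+83.8)/2 × 4 = 758.2
  [6→7.5]: (83.8+48.5)/2 × 1.5 = 99.225
  [7.5→8.5]: (48.5+33.6)/2 × 1 = 41.05
  [8.5→11.5]: (33.6+11.1)/2 × 3 = 67.05
  [11.5→15.5]: (11.1+2.5)/2 × 4 = 27.2
  Sum = 1288.025 ng/mL·hr
Tail: C_last/k_e = 2.5/0.369 = 6.775
AUC_0→∞ (oral tablet) = 1288.025 + 6.775 = 1294.8 ng/mL·hr
F = (AUC_ev/D_ev)/(AUC_iv/D_iv) = (1294.8/50)/(12900/50) = 25.896/258 = 0.1004

F = 0.10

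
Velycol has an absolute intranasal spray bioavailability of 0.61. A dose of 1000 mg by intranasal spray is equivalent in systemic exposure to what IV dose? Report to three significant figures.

Systemic exposure from an extravascular dose = F × D_ev, so the equivalent IV dose is F × D_ev.
D_iv = F × D_ev = 0.61 × 1000 = 610 mg

D_iv = 610 mg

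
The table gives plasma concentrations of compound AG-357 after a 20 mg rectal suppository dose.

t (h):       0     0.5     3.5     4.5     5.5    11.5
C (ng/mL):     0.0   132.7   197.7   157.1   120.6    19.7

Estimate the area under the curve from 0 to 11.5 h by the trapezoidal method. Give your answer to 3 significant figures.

AUC = 1270 ng/mL·h

Trapezoidal AUC_0→11.5:
  [0→0.5]: (0.0+132.7)/2 × 0.5 = 33.175
  [0.5→3.5]: (132.7+197.7)/2 × 3 = 495.6
  [3.5→4.5]: (197.7+157.1)/2 × 1 = 177.4
  [4.5→5.5]: (157.1+120.6)/2 × 1 = 138.85
  [5.5→11.5]: (120.6+19.7)/2 × 6 = 420.9
  Sum = 1265.925 ng/mL·h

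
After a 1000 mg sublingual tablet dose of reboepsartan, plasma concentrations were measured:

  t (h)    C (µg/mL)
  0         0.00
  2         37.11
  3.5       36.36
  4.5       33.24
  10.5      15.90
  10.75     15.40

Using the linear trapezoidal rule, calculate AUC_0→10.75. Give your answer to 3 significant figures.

AUC = 278 µg/mL·h

Trapezoidal AUC_0→10.75:
  [0→2]: (0.00+37.11)/2 × 2 = 37.11
  [2→3.5]: (37.11+36.36)/2 × 1.5 = 55.1025
  [3.5→4.5]: (36.36+33.24)/2 × 1 = 34.8
  [4.5→10.5]: (33.24+15.90)/2 × 6 = 147.42
  [10.5→10.75]: (15.90+15.40)/2 × 0.25 = 3.9125
  Sum = 278.345 µg/mL·h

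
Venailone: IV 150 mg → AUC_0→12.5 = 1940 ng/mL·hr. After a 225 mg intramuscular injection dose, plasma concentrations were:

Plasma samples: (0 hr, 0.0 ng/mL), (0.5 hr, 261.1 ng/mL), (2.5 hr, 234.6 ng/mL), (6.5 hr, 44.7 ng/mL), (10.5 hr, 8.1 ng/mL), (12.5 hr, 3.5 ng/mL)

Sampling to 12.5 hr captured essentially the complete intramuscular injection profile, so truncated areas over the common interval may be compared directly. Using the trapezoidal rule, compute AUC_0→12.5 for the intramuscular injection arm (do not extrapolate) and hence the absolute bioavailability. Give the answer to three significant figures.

Trapezoidal AUC_0→12.5 (intramuscular injection):
  [0→0.5]: (0.0+261.1)/2 × 0.5 = 65.275
  [0.5→2.5]: (261.1+234.6)/2 × 2 = 495.7
  [2.5→6.5]: (234.6+44.7)/2 × 4 = 558.6
  [6.5→10.5]: (44.7+8.1)/2 × 4 = 105.6
  [10.5→12.5]: (8.1+3.5)/2 × 2 = 11.6
  Sum = 1236.775 ng/mL·hr
F = (AUC_ev/D_ev)/(AUC_iv/D_iv) = (1236.775/225)/(1940/150) = 5.49678/12.9333 = 0.4250

F = 0.425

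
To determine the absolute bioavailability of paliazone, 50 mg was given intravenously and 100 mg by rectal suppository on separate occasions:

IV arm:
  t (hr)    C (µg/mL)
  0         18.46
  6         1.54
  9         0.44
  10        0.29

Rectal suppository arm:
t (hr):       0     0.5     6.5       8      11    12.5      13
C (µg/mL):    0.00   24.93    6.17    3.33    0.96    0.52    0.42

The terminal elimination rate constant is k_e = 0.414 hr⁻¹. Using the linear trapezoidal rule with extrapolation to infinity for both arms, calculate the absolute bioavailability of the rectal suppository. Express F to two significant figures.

F = 0.90

Trapezoidal AUC_0→10 (IV):
  [0→6]: (18.46+1.54)/2 × 6 = 60.0
  [6→9]: (1.54+0.44)/2 × 3 = 2.97
  [9→10]: (0.44+0.29)/2 × 1 = 0.365
  Sum = 63.335 µg/mL·hr
IV tail: 0.29/0.414 = 0.700; AUC_iv,0→∞ = 63.335 + 0.700 = 64.035 µg/mL·hr
Trapezoidal AUC_0→13 (rectal suppository):
  [0→0.5]: (0.00+24.93)/2 × 0.5 = 6.2325
  [0.5→6.5]: (24.93+6.17)/2 × 6 = 93.3
  [6.5→8]: (6.17+3.33)/2 × 1.5 = 7.125
  [8→11]: (3.33+0.96)/2 × 3 = 6.435
  [11→12.5]: (0.96+0.52)/2 × 1.5 = 1.11
  [12.5→13]: (0.52+0.42)/2 × 0.5 = 0.235
  Sum = 114.4375 µg/mL·hr
rectal suppository tail: 0.42/0.414 = 1.014; AUC_ev,0→∞ = 114.4375 + 1.014 = 115.4515 µg/mL·hr
F = (AUC_ev/D_ev)/(AUC_iv/D_iv) = (115.4515/100)/(64.035/50) = 1.154515/1.2807 = 0.9015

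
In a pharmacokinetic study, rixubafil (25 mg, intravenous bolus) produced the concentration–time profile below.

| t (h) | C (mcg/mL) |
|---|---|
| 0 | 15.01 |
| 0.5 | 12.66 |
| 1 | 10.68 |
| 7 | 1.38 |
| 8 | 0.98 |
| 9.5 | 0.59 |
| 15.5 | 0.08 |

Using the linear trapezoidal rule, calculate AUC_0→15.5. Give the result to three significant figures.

AUC = 53.3 mcg/mL·h

Trapezoidal AUC_0→15.5:
  [0→0.5]: (15.01+12.66)/2 × 0.5 = 6.9175
  [0.5→1]: (12.66+10.68)/2 × 0.5 = 5.835
  [1→7]: (10.68+1.38)/2 × 6 = 36.18
  [7→8]: (1.38+0.98)/2 × 1 = 1.18
  [8→9.5]: (0.98+0.59)/2 × 1.5 = 1.1775
  [9.5→15.5]: (0.59+0.08)/2 × 6 = 2.01
  Sum = 53.3 mcg/mL·h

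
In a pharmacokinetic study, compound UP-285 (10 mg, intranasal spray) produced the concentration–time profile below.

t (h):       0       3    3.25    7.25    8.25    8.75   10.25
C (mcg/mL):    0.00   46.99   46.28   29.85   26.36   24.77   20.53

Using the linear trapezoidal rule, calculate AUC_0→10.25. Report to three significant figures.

Trapezoidal AUC_0→10.25:
  [0→3]: (0.00+46.99)/2 × 3 = 70.485
  [3→3.25]: (46.99+46.28)/2 × 0.25 = 11.65875
  [3.25→7.25]: (46.28+29.85)/2 × 4 = 152.26
  [7.25→8.25]: (29.85+26.36)/2 × 1 = 28.105
  [8.25→8.75]: (26.36+24.77)/2 × 0.5 = 12.7825
  [8.75→10.25]: (24.77+20.53)/2 × 1.5 = 33.975
  Sum = 309.26625 mcg/mL·h

AUC = 309 mcg/mL·h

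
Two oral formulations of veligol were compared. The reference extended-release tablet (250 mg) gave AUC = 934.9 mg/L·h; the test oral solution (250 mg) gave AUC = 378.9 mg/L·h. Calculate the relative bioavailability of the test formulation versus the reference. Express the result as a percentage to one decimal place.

F_rel = 40.5%

F_rel = (AUC_test/D_test) / (AUC_ref/D_ref)
      = (378.9/250) / (934.9/250)
      = 1.5156 / 3.7396 = 0.4053 = 40.53%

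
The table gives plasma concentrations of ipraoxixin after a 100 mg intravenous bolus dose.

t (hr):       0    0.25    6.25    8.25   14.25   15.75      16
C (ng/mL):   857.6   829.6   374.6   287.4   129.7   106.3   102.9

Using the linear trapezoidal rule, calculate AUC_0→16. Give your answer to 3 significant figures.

AUC = 5940 ng/mL·hr

Trapezoidal AUC_0→16:
  [0→0.25]: (857.6+829.6)/2 × 0.25 = 210.9
  [0.25→6.25]: (829.6+374.6)/2 × 6 = 3612.6
  [6.25→8.25]: (374.6+287.4)/2 × 2 = 662.0
  [8.25→14.25]: (287.4+129.7)/2 × 6 = 1251.3
  [14.25→15.75]: (129.7+106.3)/2 × 1.5 = 177.0
  [15.75→16]: (106.3+102.9)/2 × 0.25 = 26.15
  Sum = 5939.95 ng/mL·hr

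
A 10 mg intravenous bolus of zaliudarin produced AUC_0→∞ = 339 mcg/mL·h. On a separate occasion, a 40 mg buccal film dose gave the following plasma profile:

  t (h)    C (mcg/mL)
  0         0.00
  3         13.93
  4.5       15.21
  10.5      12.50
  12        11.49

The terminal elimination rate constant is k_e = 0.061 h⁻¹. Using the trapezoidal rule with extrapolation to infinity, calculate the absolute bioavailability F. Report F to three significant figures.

Trapezoidal AUC_0→12 (buccal film):
  [0→3]: (0.00+13.93)/2 × 3 = 20.895
  [3→4.5]: (13.93+15.21)/2 × 1.5 = 21.855
  [4.5→10.5]: (15.21+12.50)/2 × 6 = 83.13
  [10.5→12]: (12.50+11.49)/2 × 1.5 = 17.9925
  Sum = 143.8725 mcg/mL·h
Tail: C_last/k_e = 11.49/0.061 = 188.361
AUC_0→∞ (buccal film) = 143.8725 + 188.361 = 332.2335 mcg/mL·h
F = (AUC_ev/D_ev)/(AUC_iv/D_iv) = (332.2335/40)/(339/10) = 8.3058375/33.9 = 0.2450

F = 0.245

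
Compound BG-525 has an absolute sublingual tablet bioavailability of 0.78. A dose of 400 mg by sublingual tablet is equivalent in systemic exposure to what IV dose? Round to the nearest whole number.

Systemic exposure from an extravascular dose = F × D_ev, so the equivalent IV dose is F × D_ev.
D_iv = F × D_ev = 0.78 × 400 = 312 mg

D_iv = 312 mg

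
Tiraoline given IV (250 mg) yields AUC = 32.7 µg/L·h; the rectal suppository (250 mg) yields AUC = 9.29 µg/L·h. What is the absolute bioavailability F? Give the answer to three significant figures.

F = (AUC_ev / D_ev) / (AUC_iv / D_iv)
  = (9.29/250) / (32.7/250)
  = 0.03716 / 0.1308 = 0.2841

F = 0.284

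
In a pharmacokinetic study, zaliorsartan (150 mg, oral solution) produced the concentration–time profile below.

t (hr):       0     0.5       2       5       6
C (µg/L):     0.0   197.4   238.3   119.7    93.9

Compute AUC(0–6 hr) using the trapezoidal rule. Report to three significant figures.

AUC = 1020 µg/L·hr

Trapezoidal AUC_0→6:
  [0→0.5]: (0.0+197.4)/2 × 0.5 = 49.35
  [0.5→2]: (197.4+238.3)/2 × 1.5 = 326.775
  [2→5]: (238.3+119.7)/2 × 3 = 537.0
  [5→6]: (119.7+93.9)/2 × 1 = 106.8
  Sum = 1019.925 µg/L·hr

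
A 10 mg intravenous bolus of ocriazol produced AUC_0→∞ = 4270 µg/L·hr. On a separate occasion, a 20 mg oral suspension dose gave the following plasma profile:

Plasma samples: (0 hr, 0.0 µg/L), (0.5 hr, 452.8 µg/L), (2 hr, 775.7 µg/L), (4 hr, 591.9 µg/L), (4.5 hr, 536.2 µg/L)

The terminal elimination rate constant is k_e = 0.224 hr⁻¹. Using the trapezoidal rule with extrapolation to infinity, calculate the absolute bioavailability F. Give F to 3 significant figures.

F = 0.595

Trapezoidal AUC_0→4.5 (oral suspension):
  [0→0.5]: (0.0+452.8)/2 × 0.5 = 113.2
  [0.5→2]: (452.8+775.7)/2 × 1.5 = 921.375
  [2→4]: (775.7+591.9)/2 × 2 = 1367.6
  [4→4.5]: (591.9+536.2)/2 × 0.5 = 282.025
  Sum = 2684.2 µg/L·hr
Tail: C_last/k_e = 536.2/0.224 = 2393.750
AUC_0→∞ (oral suspension) = 2684.2 + 2393.750 = 5077.95 µg/L·hr
F = (AUC_ev/D_ev)/(AUC_iv/D_iv) = (5077.95/20)/(4270/10) = 253.8975/427 = 0.5946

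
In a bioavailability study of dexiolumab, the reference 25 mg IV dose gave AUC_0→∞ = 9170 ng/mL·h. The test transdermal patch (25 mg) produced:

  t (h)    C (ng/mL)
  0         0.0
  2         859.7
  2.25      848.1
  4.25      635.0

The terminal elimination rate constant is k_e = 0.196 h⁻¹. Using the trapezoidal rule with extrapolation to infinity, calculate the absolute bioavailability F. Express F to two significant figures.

Trapezoidal AUC_0→4.25 (transdermal patch):
  [0→2]: (0.0+859.7)/2 × 2 = 859.7
  [2→2.25]: (859.7+848.1)/2 × 0.25 = 213.475
  [2.25→4.25]: (848.1+635.0)/2 × 2 = 1483.1
  Sum = 2556.275 ng/mL·h
Tail: C_last/k_e = 635.0/0.196 = 3239.796
AUC_0→∞ (transdermal patch) = 2556.275 + 3239.796 = 5796.071 ng/mL·h
F = (AUC_ev/D_ev)/(AUC_iv/D_iv) = (5796.071/25)/(9170/25) = 231.84284/366.8 = 0.6321

F = 0.63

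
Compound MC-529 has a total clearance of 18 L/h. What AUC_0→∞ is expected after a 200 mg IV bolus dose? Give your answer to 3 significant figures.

AUC_0→∞ = Dose_iv / CL
        = 200 / 18 = 11.1111 mg/L·h

AUC = 11.1 mg/L·h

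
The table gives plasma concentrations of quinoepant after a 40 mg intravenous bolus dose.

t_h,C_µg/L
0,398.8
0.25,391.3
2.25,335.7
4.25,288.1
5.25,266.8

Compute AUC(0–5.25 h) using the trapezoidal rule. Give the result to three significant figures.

AUC = 1730 µg/L·h

Trapezoidal AUC_0→5.25:
  [0→0.25]: (398.8+391.3)/2 × 0.25 = 98.7625
  [0.25→2.25]: (391.3+335.7)/2 × 2 = 727.0
  [2.25→4.25]: (335.7+288.1)/2 × 2 = 623.8
  [4.25→5.25]: (288.1+266.8)/2 × 1 = 277.45
  Sum = 1727.0125 µg/L·h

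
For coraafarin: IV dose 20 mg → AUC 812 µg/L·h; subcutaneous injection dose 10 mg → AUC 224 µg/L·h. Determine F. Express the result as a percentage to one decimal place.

F = (AUC_ev / D_ev) / (AUC_iv / D_iv)
  = (224/10) / (812/20)
  = 22.4 / 40.6 = 0.5517
  = 55.17%

F = 55.2%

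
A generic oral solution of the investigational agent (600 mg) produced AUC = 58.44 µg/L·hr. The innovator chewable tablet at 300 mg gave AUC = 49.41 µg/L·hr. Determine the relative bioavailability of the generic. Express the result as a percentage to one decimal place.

F_rel = 59.1%

F_rel = (AUC_test/D_test) / (AUC_ref/D_ref)
      = (58.44/600) / (49.41/300)
      = 0.0974 / 0.1647 = 0.5914 = 59.14%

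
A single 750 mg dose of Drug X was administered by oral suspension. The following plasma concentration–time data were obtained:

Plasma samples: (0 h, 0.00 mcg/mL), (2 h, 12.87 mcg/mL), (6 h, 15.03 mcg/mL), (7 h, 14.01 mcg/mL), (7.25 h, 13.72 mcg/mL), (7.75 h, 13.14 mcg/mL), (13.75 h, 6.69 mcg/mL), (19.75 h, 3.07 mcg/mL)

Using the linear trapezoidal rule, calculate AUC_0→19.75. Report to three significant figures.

Trapezoidal AUC_0→19.75:
  [0→2]: (0.00+12.87)/2 × 2 = 12.87
  [2→6]: (12.87+15.03)/2 × 4 = 55.8
  [6→7]: (15.03+14.01)/2 × 1 = 14.52
  [7→7.25]: (14.01+13.72)/2 × 0.25 = 3.46625
  [7.25→7.75]: (13.72+13.14)/2 × 0.5 = 6.715
  [7.75→13.75]: (13.14+6.69)/2 × 6 = 59.49
  [13.75→19.75]: (6.69+3.07)/2 × 6 = 29.28
  Sum = 182.14125 mcg/mL·h

AUC = 182 mcg/mL·h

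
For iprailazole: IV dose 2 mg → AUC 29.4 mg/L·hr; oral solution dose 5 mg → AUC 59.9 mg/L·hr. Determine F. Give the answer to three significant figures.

F = 0.815

F = (AUC_ev / D_ev) / (AUC_iv / D_iv)
  = (59.9/5) / (29.4/2)
  = 11.98 / 14.7 = 0.8150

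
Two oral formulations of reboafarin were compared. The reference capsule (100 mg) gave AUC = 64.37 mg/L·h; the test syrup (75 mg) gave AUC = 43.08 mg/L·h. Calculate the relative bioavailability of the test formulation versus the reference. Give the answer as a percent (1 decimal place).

F_rel = (AUC_test/D_test) / (AUC_ref/D_ref)
      = (43.08/75) / (64.37/100)
      = 0.5744 / 0.6437 = 0.8923 = 89.23%

F_rel = 89.2%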